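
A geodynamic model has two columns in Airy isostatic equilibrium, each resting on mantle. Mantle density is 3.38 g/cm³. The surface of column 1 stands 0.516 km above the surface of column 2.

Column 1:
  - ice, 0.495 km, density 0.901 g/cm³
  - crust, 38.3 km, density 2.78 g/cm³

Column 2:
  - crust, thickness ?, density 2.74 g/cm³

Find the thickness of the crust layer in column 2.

35.1 km

Take the compensation level at the base of the deeper column (depth z_c below the surface of column 1) and equate Σ ρ_i t_i down to z_c; mantle fills any gap and the z_c terms cancel.
Column 1: 0.495×0.901 + 38.3×2.78 + (z_c − 38.795)×3.38
Column 2: 0.516×0 + x×2.74 + (z_c − 0.516 − 0 − x)×3.38
The z_c×3.38 term appears on both sides and cancels. Collect the known terms of each column as K = Σ(ρt)_known − 3.38 × (depth of known layers): K_1 = 106.919995 − 3.38×38.795 = −24.207105; K_2 = 0 − 3.38×(0.516 + 0) = −1.74408.
Balance: K_1 = K_2 − x×(3.38 − 2.74), so x = (K_2 − K_1)/(3.38 − 2.74) = 22.463/0.64 = 35.1 km.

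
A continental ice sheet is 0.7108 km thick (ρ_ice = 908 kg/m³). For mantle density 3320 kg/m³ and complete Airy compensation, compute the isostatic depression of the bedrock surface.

0.194 km

For local isostatic compensation: the ice load ρ_ice t is balanced by mantle displaced below, ρ_m s.
s = t ρ_ice / ρ_m = 0.7108 km × 908/3320 = 0.194 km.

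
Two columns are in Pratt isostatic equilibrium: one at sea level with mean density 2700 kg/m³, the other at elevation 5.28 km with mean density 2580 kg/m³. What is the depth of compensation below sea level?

ρ_ref D = ρ (D + h) → D (ρ_ref − ρ) = ρ h.
D = ρ h/(ρ_ref − ρ) = 2580 × 5.28 km/(2700 − 2580) = 114 km.

114 km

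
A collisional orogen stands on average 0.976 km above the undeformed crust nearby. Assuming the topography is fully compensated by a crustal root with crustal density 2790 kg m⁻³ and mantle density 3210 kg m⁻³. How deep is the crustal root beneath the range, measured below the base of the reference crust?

Balancing pressure at the compensation depth: the weight of the topography is balanced by the buoyancy of the root, ρ_c h = (ρ_m − ρ_c) r.
r = h · ρ_c / (ρ_m − ρ_c) = 0.976 km × 2790 / (3210 − 2790) = 6.48 km.

6.48 km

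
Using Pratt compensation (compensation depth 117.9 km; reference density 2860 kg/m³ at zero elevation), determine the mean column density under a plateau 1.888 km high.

2810 kg/m³

Pratt balance: ρ_ref D = ρ (D + h).
ρ = ρ_ref D/(D + h) = 2860 × 117.9 km/(117.9 km + 1.888 km) = 2810 kg/m³.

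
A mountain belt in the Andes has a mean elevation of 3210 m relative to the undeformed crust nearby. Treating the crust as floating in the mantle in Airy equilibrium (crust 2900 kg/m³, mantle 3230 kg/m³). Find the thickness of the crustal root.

Isostatic balance requires: the weight of the topography is balanced by the buoyancy of the root, ρ_c h = (ρ_m − ρ_c) r.
r = h · ρ_c / (ρ_m − ρ_c) = 3210 m × 2900 / (3230 − 2900) = 28200 m.

28200 m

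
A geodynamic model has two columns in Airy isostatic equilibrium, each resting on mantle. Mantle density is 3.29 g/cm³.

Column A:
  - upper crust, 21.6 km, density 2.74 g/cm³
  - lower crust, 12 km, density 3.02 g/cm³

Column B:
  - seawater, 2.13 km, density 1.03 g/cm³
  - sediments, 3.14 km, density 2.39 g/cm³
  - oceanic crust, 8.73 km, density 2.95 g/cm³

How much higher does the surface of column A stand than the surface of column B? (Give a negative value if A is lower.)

1.37 km

For any compensation level in the mantle, the mantle terms cancel and isostasy reduces to e = (Σt_A − Σt_B) − (Σ(ρt)_A − Σ(ρt)_B) / ρ_m.
Σt_A = 33.6 km; Σt_B = 14 km; Σ(ρt)_A = 95.424; Σ(ρt)_B = 35.452 (in km·g/cm³).
e = (33.6 − 14) − (95.424 − 35.452) / 3.29 = 1.37 km.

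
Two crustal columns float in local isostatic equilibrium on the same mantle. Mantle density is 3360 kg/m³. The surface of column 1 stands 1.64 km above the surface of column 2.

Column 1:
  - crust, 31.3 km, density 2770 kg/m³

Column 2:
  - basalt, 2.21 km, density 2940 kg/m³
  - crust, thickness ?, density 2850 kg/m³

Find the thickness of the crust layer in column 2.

23.6 km

Take the compensation level at the base of the deeper column (depth z_c below the surface of column 1) and equate Σ ρ_i t_i down to z_c; mantle fills any gap and the z_c terms cancel.
Column 1: 31.3×2770 + (z_c − 31.3)×3360
Column 2: 1.64×0 + 2.21×2940 + x×2850 + (z_c − 1.64 − 2.21 − x)×3360
The z_c×3360 term appears on both sides and cancels. Collect the known terms of each column as K = Σ(ρt)_known − 3360 × (depth of known layers): K_1 = 86701 − 3360×31.3 = −18467; K_2 = 6497.4 − 3360×(1.64 + 2.21) = −6438.6.
Balance: K_1 = K_2 − x×(3360 − 2850), so x = (K_2 − K_1)/(3360 − 2850) = 12028.4/510 = 23.6 km.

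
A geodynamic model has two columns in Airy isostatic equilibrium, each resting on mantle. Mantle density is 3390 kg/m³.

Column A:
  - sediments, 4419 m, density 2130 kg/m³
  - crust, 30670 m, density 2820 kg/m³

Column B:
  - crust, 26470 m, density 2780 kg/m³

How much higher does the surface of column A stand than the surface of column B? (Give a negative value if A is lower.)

2040 m

For any compensation level in the mantle, the mantle terms cancel and isostasy reduces to e = (Σt_A − Σt_B) − (Σ(ρt)_A − Σ(ρt)_B) / ρ_m.
Σt_A = 35089 m; Σt_B = 26470 m; Σ(ρt)_A = 95901870; Σ(ρt)_B = 73586600 (in m·kg/m³).
e = (35089 − 26470) − (95901870 − 73586600) / 3390 = 2040 m.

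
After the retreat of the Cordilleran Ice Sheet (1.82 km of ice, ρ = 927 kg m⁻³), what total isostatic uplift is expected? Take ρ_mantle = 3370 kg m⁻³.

Removing the load lets mantle flow back in; uplift u satisfies ρ_ice t = ρ_m u.
u = t ρ_ice/ρ_m = 1.82 km × 927/3370 = 0.501 km.

0.501 km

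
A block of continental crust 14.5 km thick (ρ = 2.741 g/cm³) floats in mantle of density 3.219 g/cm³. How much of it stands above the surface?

Floating equilibrium: submerged depth d = t ρ_obj/ρ_fluid = 14.5 km × 2.741/3.219 = 12.35 km.
Freeboard = t − d = 14.5 km − 12.35 km = 2.15 km.

2.15 km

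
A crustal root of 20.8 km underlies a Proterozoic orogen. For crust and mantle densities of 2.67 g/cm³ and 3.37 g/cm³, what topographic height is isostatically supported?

5.45 km

Balancing pressure at the compensation depth: ρ_c h = (ρ_m − ρ_c) r.
h = r (ρ_m − ρ_c) / ρ_c = 20.8 km × (3.37 − 2.67) / 2.67 = 5.45 km.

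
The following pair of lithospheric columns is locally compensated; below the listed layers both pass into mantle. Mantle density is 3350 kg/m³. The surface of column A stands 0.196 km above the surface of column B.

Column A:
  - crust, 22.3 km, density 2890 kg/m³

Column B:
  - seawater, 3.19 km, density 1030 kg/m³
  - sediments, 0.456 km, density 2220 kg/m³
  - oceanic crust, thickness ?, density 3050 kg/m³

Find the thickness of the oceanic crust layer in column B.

Take the compensation level at the base of the deeper column (depth z_c below the surface of column A) and equate Σ ρ_i t_i down to z_c; mantle fills any gap and the z_c terms cancel.
Column A: 22.3×2890 + (z_c − 22.3)×3350
Column B: 0.196×0 + 3.19×1030 + 0.456×2220 + x×3050 + (z_c − 0.196 − 3.646 − x)×3350
The z_c×3350 term appears on both sides and cancels. Collect the known terms of each column as K = Σ(ρt)_known − 3350 × (depth of known layers): K_A = 64447 − 3350×22.3 = −10258; K_B = 4298.02 − 3350×(0.196 + 3.646) = −8572.68.
Balance: K_A = K_B − x×(3350 − 3050), so x = (K_B − K_A)/(3350 − 3050) = 1685.32/300 = 5.62 km.

5.62 km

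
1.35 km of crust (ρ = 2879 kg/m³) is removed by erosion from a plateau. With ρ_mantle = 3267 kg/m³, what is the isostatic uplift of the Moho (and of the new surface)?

1.19 km

Unloading: uplift u = e ρ_c/ρ_m = 1.35 km × 2879/3267 = 1.19 km.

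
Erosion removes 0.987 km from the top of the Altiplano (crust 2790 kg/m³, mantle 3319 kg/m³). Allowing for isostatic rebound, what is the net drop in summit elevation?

0.157 km

Rebound u = e ρ_c/ρ_m = 0.987 km × 2790/3319 = 0.8297 km.
Net surface drop = e − u = 0.987 km − 0.8297 km = e (ρ_m − ρ_c)/ρ_m = 0.157 km.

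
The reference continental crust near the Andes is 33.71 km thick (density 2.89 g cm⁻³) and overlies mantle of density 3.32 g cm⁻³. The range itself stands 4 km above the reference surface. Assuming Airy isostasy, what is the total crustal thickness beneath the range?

64.6 km

Root depth r = h ρ_c / (ρ_m − ρ_c) = 4 km × 2.89 / 0.43 = 26.88 km.
Total thickness = T + h + r = 33.71 km + 4 km + 26.88 km = 64.6 km.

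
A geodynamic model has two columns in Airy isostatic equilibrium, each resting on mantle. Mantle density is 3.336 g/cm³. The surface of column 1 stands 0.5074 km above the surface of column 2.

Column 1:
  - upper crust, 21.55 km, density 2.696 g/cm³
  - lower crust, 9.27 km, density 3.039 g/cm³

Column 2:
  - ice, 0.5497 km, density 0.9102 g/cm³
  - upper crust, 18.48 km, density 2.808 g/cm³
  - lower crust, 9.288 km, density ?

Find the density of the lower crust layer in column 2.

Take the compensation level at the base of the deeper column (depth z_c below the surface of column 1) and equate Σ ρ_i t_i down to z_c; mantle fills any gap and the z_c terms cancel.
Column 1: 21.55×2.696 + 9.27×3.039 + (z_c − 30.82)×3.336
Column 2: 0.5074×0 + 0.5497×0.9102 + 18.48×2.808 + 9.288×ρ + (z_c − 0.5074 − 28.3177)×3.336
The z_c×3.336 term appears on both sides and cancels. Collect the known terms of each column as K = Σ(ρt)_known − 3.336 × (depth of known layers): K_1 = 86.27033 − 3.336×30.82 = −16.54519; K_2 = 52.3921769 − 3.336×(0.5074 + 28.3177) = −43.7683567.
Balance: K_1 = K_2 + 9.288×ρ, so ρ = (K_1 − K_2)/9.288 = 27.2232/9.288 = 2.93 g/cm³.

2.93 g/cm³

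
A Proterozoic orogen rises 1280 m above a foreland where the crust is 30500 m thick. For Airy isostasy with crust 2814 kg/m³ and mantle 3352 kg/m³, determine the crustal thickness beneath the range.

38500 m

Root depth r = h ρ_c / (ρ_m − ρ_c) = 1280 m × 2814 / 538 = 6695 m.
Total thickness = T + h + r = 30500 m + 1280 m + 6695 m = 38500 m.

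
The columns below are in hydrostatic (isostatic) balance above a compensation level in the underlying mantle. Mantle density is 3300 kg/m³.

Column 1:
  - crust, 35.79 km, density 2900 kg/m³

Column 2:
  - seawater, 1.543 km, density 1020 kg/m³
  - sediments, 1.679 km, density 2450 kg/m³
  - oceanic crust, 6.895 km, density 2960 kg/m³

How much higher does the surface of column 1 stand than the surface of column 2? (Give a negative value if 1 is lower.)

2.13 km

For any compensation level in the mantle, the mantle terms cancel and isostasy reduces to e = (Σt_1 − Σt_2) − (Σ(ρt)_1 − Σ(ρt)_2) / ρ_m.
Σt_1 = 35.79 km; Σt_2 = 10.117 km; Σ(ρt)_1 = 103791; Σ(ρt)_2 = 26096.61 (in km·kg/m³).
e = (35.79 − 10.117) − (103791 − 26096.61) / 3300 = 2.13 km.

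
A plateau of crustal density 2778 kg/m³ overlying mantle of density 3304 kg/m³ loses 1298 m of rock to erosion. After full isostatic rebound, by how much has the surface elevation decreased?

207 m

Rebound u = e ρ_c/ρ_m = 1298 m × 2778/3304 = 1091 m.
Net surface drop = e − u = 1298 m − 1091 m = e (ρ_m − ρ_c)/ρ_m = 207 m.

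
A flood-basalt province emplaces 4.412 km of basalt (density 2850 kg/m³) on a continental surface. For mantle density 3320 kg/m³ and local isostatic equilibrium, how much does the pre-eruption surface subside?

Subaerial loading: s = t ρ_load / ρ_m.
s = 4.412 km × 2850/3320 = 3.79 km.

3.79 km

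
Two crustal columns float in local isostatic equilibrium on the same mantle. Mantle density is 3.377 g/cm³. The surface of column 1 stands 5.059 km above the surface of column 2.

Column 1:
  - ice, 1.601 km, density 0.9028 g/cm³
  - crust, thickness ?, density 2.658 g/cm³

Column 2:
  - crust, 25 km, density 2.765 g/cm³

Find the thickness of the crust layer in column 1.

Take the compensation level at the base of the deeper column (depth z_c below the surface of column 1) and equate Σ ρ_i t_i down to z_c; mantle fills any gap and the z_c terms cancel.
Column 1: 1.601×0.9028 + x×2.658 + (z_c − 1.601 − x)×3.377
Column 2: 5.059×0 + 25×2.765 + (z_c − 5.059 − 25)×3.377
The z_c×3.377 term appears on both sides and cancels. Collect the known terms of each column as K = Σ(ρt)_known − 3.377 × (depth of known layers): K_1 = 1.4453828 − 3.377×1.601 = −3.9611942; K_2 = 69.125 − 3.377×(5.059 + 25) = −32.384243.
Balance: K_1 − x×(3.377 − 2.658) = K_2, so x = (K_1 − K_2)/(3.377 − 2.658) = 28.423/0.719 = 39.5 km.

39.5 km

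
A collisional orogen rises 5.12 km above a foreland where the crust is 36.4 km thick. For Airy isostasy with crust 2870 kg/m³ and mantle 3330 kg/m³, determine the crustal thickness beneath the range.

Root depth r = h ρ_c / (ρ_m − ρ_c) = 5.12 km × 2870 / 460 = 31.94 km.
Total thickness = T + h + r = 36.4 km + 5.12 km + 31.94 km = 73.5 km.

73.5 km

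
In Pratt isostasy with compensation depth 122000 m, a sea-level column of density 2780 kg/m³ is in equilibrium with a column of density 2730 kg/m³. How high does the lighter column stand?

ρ_ref D = ρ (D + h) → h = D (ρ_ref − ρ)/ρ.
h = 122000 m × (2780 − 2730)/2730 = 2230 m.

2230 m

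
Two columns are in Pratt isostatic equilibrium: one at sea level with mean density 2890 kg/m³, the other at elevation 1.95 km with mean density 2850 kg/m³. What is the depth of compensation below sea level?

139 km

ρ_ref D = ρ (D + h) → D (ρ_ref − ρ) = ρ h.
D = ρ h/(ρ_ref − ρ) = 2850 × 1.95 km/(2890 − 2850) = 139 km.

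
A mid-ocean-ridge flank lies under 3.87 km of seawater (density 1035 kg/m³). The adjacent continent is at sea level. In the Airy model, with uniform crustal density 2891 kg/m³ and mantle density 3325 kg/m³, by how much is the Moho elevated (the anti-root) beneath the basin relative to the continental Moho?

In Airy isostatic equilibrium: replacing crust with seawater at the top is compensated by replacing crust with mantle at the base: d (ρ_c − ρ_w) = a (ρ_m − ρ_c).
a = d (ρ_c − ρ_w)/(ρ_m − ρ_c) = 3.87 km × 1856/434 = 16.6 km.

16.6 km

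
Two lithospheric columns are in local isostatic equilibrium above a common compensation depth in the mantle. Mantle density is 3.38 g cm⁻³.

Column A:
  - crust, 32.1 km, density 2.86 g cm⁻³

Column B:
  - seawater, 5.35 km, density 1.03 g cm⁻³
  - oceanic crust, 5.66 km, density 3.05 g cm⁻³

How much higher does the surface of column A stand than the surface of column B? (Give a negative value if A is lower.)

For any compensation level in the mantle, the mantle terms cancel and isostasy reduces to e = (Σt_A − Σt_B) − (Σ(ρt)_A − Σ(ρt)_B) / ρ_m.
Σt_A = 32.1 km; Σt_B = 11.01 km; Σ(ρt)_A = 91.806; Σ(ρt)_B = 22.7735 (in km·g cm⁻³).
e = (32.1 − 11.01) − (91.806 − 22.7735) / 3.38 = 0.666 km.

0.666 km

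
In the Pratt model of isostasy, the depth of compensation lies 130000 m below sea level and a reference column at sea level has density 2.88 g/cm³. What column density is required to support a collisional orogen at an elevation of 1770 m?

2.84 g/cm³

Pratt balance: ρ_ref D = ρ (D + h).
ρ = ρ_ref D/(D + h) = 2.88 × 130000 m/(130000 m + 1770 m) = 2.84 g/cm³.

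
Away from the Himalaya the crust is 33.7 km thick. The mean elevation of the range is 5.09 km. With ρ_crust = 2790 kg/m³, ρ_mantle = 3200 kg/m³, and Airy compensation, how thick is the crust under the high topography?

73.4 km

Root depth r = h ρ_c / (ρ_m − ρ_c) = 5.09 km × 2790 / 410 = 34.64 km.
Total thickness = T + h + r = 33.7 km + 5.09 km + 34.64 km = 73.4 km.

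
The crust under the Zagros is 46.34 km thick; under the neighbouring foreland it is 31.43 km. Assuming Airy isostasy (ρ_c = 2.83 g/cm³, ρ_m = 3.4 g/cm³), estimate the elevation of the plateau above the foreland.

2.5 km

Excess crust Δ = 46.34 km − 31.43 km = 14.91 km, split between elevation h and root r with h + r = Δ.
Airy balance ρ_c h = (ρ_m − ρ_c) r gives r = h ρ_c/(ρ_m − ρ_c), so h (1 + ρ_c/(ρ_m − ρ_c)) = Δ, i.e. h = Δ (ρ_m − ρ_c)/ρ_m.
h = 14.91 km × 0.57/3.4 = 2.5 km.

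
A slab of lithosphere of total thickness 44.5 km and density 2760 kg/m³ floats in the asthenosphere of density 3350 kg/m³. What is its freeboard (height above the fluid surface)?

7.84 km

Floating equilibrium: submerged depth d = t ρ_obj/ρ_fluid = 44.5 km × 2760/3350 = 36.66 km.
Freeboard = t − d = 44.5 km − 36.66 km = 7.84 km.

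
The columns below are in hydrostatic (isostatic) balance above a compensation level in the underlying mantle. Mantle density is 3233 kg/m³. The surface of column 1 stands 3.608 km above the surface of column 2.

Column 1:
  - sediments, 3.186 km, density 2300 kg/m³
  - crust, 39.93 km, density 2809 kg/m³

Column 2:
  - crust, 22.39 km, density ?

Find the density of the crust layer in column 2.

2870 kg/m³

Take the compensation level at the base of the deeper column (depth z_c below the surface of column 1) and equate Σ ρ_i t_i down to z_c; mantle fills any gap and the z_c terms cancel.
Column 1: 3.186×2300 + 39.93×2809 + (z_c − 43.116)×3233
Column 2: 3.608×0 + 22.39×ρ + (z_c − 3.608 − 22.39)×3233
The z_c×3233 term appears on both sides and cancels. Collect the known terms of each column as K = Σ(ρt)_known − 3233 × (depth of known layers): K_1 = 119491.17 − 3233×43.116 = −19902.858; K_2 = 0 − 3233×(3.608 + 22.39) = −84051.534.
Balance: K_1 = K_2 + 22.39×ρ, so ρ = (K_1 − K_2)/22.39 = 64148.7/22.39 = 2870 kg/m³.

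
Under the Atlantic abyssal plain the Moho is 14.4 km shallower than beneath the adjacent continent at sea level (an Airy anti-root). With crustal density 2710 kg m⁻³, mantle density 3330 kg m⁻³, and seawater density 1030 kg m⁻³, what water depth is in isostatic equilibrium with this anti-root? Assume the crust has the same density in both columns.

5.31 km

Replacing a thickness d of crust by seawater at the top must be balanced by replacing crust with mantle at the base: d (ρ_c − ρ_w) = a (ρ_m − ρ_c).
d = a (ρ_m − ρ_c)/(ρ_c − ρ_w) = 14.4 km × 620/1680 = 5.31 km.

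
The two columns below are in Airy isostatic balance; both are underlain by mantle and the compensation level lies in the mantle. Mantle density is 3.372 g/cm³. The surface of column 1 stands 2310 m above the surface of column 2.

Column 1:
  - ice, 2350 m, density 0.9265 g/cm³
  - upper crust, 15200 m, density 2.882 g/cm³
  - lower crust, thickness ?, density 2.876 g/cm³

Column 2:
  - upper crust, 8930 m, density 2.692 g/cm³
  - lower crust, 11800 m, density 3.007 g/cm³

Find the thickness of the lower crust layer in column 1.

10000 m

Take the compensation level at the base of the deeper column (depth z_c below the surface of column 1) and equate Σ ρ_i t_i down to z_c; mantle fills any gap and the z_c terms cancel.
Column 1: 2350×0.9265 + 15200×2.882 + x×2.876 + (z_c − 17550 − x)×3.372
Column 2: 2310×0 + 8930×2.692 + 11800×3.007 + (z_c − 2310 − 20730)×3.372
The z_c×3.372 term appears on both sides and cancels. Collect the known terms of each column as K = Σ(ρt)_known − 3.372 × (depth of known layers): K_1 = 45983.675 − 3.372×17550 = −13194.925; K_2 = 59522.16 − 3.372×(2310 + 20730) = −18168.72.
Balance: K_1 − x×(3.372 − 2.876) = K_2, so x = (K_1 − K_2)/(3.372 − 2.876) = 4973.8/0.496 = 10000 m.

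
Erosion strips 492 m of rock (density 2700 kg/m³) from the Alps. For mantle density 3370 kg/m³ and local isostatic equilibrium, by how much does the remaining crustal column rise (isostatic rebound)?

Unloading: uplift u = e ρ_c/ρ_m = 492 m × 2700/3370 = 394 m.

394 m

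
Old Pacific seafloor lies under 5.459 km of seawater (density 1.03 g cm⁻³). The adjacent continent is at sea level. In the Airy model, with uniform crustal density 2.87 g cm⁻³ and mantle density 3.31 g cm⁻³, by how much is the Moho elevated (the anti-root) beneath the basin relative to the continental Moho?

In Airy isostatic equilibrium: replacing crust with seawater at the top is compensated by replacing crust with mantle at the base: d (ρ_c − ρ_w) = a (ρ_m − ρ_c).
a = d (ρ_c − ρ_w)/(ρ_m − ρ_c) = 5.459 km × 1.84/0.44 = 22.8 km.

22.8 km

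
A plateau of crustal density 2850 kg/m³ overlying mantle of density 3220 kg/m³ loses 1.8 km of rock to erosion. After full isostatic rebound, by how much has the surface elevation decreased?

0.207 km

Rebound u = e ρ_c/ρ_m = 1.8 km × 2850/3220 = 1.593 km.
Net surface drop = e − u = 1.8 km − 1.593 km = e (ρ_m − ρ_c)/ρ_m = 0.207 km.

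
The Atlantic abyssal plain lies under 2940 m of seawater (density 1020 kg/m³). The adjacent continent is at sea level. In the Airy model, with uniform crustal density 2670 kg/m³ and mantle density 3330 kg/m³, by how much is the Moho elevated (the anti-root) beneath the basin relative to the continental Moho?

Balancing pressure at the compensation depth: replacing crust with seawater at the top is compensated by replacing crust with mantle at the base: d (ρ_c − ρ_w) = a (ρ_m − ρ_c).
a = d (ρ_c − ρ_w)/(ρ_m − ρ_c) = 2940 m × 1650/660 = 7350 m.

7350 m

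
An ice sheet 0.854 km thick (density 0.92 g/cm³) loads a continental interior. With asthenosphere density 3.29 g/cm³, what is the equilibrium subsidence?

Isostatic balance requires: the ice load ρ_ice t is balanced by mantle displaced below, ρ_m s.
s = t ρ_ice / ρ_m = 0.854 km × 0.92/3.29 = 0.239 km.

0.239 km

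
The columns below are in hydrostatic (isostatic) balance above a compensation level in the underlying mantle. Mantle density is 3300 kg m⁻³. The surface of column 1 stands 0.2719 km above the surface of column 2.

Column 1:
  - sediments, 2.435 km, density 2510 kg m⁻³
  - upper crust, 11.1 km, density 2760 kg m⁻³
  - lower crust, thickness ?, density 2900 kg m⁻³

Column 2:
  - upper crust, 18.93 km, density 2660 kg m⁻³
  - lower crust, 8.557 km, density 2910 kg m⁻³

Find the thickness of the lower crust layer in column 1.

Take the compensation level at the base of the deeper column (depth z_c below the surface of column 1) and equate Σ ρ_i t_i down to z_c; mantle fills any gap and the z_c terms cancel.
Column 1: 2.435×2510 + 11.1×2760 + x×2900 + (z_c − 13.535 − x)×3300
Column 2: 0.2719×0 + 18.93×2660 + 8.557×2910 + (z_c − 0.2719 − 27.487)×3300
The z_c×3300 term appears on both sides and cancels. Collect the known terms of each column as K = Σ(ρt)_known − 3300 × (depth of known layers): K_1 = 36747.85 − 3300×13.535 = −7917.65; K_2 = 75254.67 − 3300×(0.2719 + 27.487) = −16349.7.
Balance: K_1 − x×(3300 − 2900) = K_2, so x = (K_1 − K_2)/(3300 − 2900) = 8432.05/400 = 21.1 km.

21.1 km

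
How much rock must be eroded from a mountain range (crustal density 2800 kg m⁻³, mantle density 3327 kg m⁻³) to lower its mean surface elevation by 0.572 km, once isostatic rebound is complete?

Net drop Δ = e − u = e − e ρ_c/ρ_m = e (ρ_m − ρ_c)/ρ_m.
e = Δ ρ_m/(ρ_m − ρ_c) = 0.572 km × 3327/527 = 3.61 km.

3.61 km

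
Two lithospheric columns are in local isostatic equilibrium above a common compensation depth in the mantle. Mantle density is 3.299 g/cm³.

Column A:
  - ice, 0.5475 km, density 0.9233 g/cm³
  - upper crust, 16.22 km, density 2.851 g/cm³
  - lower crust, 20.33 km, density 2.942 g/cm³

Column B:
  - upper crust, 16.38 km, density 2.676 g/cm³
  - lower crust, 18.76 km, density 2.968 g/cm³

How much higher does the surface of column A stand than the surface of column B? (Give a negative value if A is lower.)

−0.179 km

For any compensation level in the mantle, the mantle terms cancel and isostasy reduces to e = (Σt_A − Σt_B) − (Σ(ρt)_A − Σ(ρt)_B) / ρ_m.
Σt_A = 37.0975 km; Σt_B = 35.14 km; Σ(ρt)_A = 106.559587; Σ(ρt)_B = 99.51256 (in km·g/cm³).
e = (37.0975 − 35.14) − (106.559587 − 99.51256) / 3.299 = −0.179 km.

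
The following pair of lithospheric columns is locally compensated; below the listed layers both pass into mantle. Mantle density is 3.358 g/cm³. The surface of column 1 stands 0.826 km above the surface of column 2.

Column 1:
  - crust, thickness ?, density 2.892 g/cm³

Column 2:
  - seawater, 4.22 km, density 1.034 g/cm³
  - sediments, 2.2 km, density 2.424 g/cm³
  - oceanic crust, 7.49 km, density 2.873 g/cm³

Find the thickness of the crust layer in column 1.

39.2 km

Take the compensation level at the base of the deeper column (depth z_c below the surface of column 1) and equate Σ ρ_i t_i down to z_c; mantle fills any gap and the z_c terms cancel.
Column 1: x×2.892 + (z_c − 0 − x)×3.358
Column 2: 0.826×0 + 4.22×1.034 + 2.2×2.424 + 7.49×2.873 + (z_c − 0.826 − 13.91)×3.358
The z_c×3.358 term appears on both sides and cancels. Collect the known terms of each column as K = Σ(ρt)_known − 3.358 × (depth of known layers): K_1 = 0 − 3.358×0 = 0; K_2 = 31.21505 − 3.358×(0.826 + 13.91) = −18.268438.
Balance: K_1 − x×(3.358 − 2.892) = K_2, so x = (K_1 − K_2)/(3.358 − 2.892) = 18.2684/0.466 = 39.2 km.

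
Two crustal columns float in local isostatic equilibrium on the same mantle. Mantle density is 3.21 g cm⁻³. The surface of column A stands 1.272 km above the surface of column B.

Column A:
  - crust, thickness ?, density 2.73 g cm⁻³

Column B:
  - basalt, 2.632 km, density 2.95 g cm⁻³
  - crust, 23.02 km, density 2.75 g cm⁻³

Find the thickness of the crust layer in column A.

32 km

Take the compensation level at the base of the deeper column (depth z_c below the surface of column A) and equate Σ ρ_i t_i down to z_c; mantle fills any gap and the z_c terms cancel.
Column A: x×2.73 + (z_c − 0 − x)×3.21
Column B: 1.272×0 + 2.632×2.95 + 23.02×2.75 + (z_c − 1.272 − 25.652)×3.21
The z_c×3.21 term appears on both sides and cancels. Collect the known terms of each column as K = Σ(ρt)_known − 3.21 × (depth of known layers): K_A = 0 − 3.21×0 = 0; K_B = 71.0694 − 3.21×(1.272 + 25.652) = −15.35664.
Balance: K_A − x×(3.21 − 2.73) = K_B, so x = (K_A − K_B)/(3.21 − 2.73) = 15.3566/0.48 = 32 km.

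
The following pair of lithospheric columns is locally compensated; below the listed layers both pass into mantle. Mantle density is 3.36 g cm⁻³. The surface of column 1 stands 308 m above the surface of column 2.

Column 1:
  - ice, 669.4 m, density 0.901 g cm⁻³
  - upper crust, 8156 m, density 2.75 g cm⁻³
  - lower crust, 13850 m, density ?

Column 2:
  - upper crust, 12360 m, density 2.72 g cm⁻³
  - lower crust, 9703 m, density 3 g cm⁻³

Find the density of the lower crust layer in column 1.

2.94 g cm⁻³

Take the compensation level at the base of the deeper column (depth z_c below the surface of column 1) and equate Σ ρ_i t_i down to z_c; mantle fills any gap and the z_c terms cancel.
Column 1: 669.4×0.901 + 8156×2.75 + 13850×ρ + (z_c − 22675.4)×3.36
Column 2: 308×0 + 12360×2.72 + 9703×3 + (z_c − 308 − 22063)×3.36
The z_c×3.36 term appears on both sides and cancels. Collect the known terms of each column as K = Σ(ρt)_known − 3.36 × (depth of known layers): K_1 = 23032.1294 − 3.36×22675.4 = −53157.2146; K_2 = 62728.2 − 3.36×(308 + 22063) = −12438.36.
Balance: K_1 + 13850×ρ = K_2, so ρ = (K_2 − K_1)/13850 = 40718.9/13850 = 2.94 g cm⁻³.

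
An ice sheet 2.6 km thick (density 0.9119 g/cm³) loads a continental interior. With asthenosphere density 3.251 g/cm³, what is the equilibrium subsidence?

0.729 km

By Archimedes' principle applied to the lithosphere: the ice load ρ_ice t is balanced by mantle displaced below, ρ_m s.
s = t ρ_ice / ρ_m = 2.6 km × 0.9119/3.251 = 0.729 km.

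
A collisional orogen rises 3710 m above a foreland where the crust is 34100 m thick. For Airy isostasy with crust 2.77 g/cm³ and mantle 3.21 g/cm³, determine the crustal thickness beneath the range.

61200 m

Root depth r = h ρ_c / (ρ_m − ρ_c) = 3710 m × 2.77 / 0.44 = 23360 m.
Total thickness = T + h + r = 34100 m + 3710 m + 23360 m = 61200 m.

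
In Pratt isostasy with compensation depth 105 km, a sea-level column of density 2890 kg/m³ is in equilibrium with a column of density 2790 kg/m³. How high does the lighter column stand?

3.76 km

ρ_ref D = ρ (D + h) → h = D (ρ_ref − ρ)/ρ.
h = 105 km × (2890 − 2790)/2790 = 3.76 km.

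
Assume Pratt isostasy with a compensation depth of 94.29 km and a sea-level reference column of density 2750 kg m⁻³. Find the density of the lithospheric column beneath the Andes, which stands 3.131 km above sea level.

Pratt balance: ρ_ref D = ρ (D + h).
ρ = ρ_ref D/(D + h) = 2750 × 94.29 km/(94.29 km + 3.131 km) = 2660 kg m⁻³.

2660 kg m⁻³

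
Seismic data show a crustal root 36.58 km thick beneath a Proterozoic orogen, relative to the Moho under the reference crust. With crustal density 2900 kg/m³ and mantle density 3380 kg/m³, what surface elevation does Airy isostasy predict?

Balancing pressure at the compensation depth: ρ_c h = (ρ_m − ρ_c) r.
h = r (ρ_m − ρ_c) / ρ_c = 36.58 km × (3380 − 2900) / 2900 = 6.05 km.

6.05 km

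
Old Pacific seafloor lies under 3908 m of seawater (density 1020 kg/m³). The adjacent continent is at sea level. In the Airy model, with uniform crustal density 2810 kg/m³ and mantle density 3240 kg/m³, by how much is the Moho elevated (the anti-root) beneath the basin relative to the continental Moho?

16300 m

Balancing pressure at the compensation depth: replacing crust with seawater at the top is compensated by replacing crust with mantle at the base: d (ρ_c − ρ_w) = a (ρ_m − ρ_c).
a = d (ρ_c − ρ_w)/(ρ_m − ρ_c) = 3908 m × 1790/430 = 16300 m.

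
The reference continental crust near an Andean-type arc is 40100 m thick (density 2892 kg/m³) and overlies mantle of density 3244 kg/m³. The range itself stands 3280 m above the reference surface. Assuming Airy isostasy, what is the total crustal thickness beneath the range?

Root depth r = h ρ_c / (ρ_m − ρ_c) = 3280 m × 2892 / 352 = 26950 m.
Total thickness = T + h + r = 40100 m + 3280 m + 26950 m = 70300 m.

70300 m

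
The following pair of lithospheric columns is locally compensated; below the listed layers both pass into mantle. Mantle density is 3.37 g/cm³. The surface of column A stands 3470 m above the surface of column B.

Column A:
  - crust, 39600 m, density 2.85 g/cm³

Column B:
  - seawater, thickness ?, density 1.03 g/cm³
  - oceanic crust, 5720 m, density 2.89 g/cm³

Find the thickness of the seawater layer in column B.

Take the compensation level at the base of the deeper column (depth z_c below the surface of column A) and equate Σ ρ_i t_i down to z_c; mantle fills any gap and the z_c terms cancel.
Column A: 39600×2.85 + (z_c − 39600)×3.37
Column B: 3470×0 + x×1.03 + 5720×2.89 + (z_c − 3470 − 5720 − x)×3.37
The z_c×3.37 term appears on both sides and cancels. Collect the known terms of each column as K = Σ(ρt)_known − 3.37 × (depth of known layers): K_A = 112860 − 3.37×39600 = −20592; K_B = 16530.8 − 3.37×(3470 + 5720) = −14439.5.
Balance: K_A = K_B − x×(3.37 − 1.03), so x = (K_B − K_A)/(3.37 − 1.03) = 6152.5/2.34 = 2630 m.

2630 m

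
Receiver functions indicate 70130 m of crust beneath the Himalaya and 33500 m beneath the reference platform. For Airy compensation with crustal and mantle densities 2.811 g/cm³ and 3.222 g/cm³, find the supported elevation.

Excess crust Δ = 70130 m − 33500 m = 36630 m, split between elevation h and root r with h + r = Δ.
Airy balance ρ_c h = (ρ_m − ρ_c) r gives r = h ρ_c/(ρ_m − ρ_c), so h (1 + ρ_c/(ρ_m − ρ_c)) = Δ, i.e. h = Δ (ρ_m − ρ_c)/ρ_m.
h = 36630 m × 0.411/3.222 = 4670 m.

4670 m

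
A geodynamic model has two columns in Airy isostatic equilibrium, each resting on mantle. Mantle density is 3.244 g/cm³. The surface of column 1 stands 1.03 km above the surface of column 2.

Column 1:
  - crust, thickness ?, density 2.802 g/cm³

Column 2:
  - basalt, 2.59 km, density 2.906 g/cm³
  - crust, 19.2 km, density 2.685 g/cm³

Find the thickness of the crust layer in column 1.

33.8 km

Take the compensation level at the base of the deeper column (depth z_c below the surface of column 1) and equate Σ ρ_i t_i down to z_c; mantle fills any gap and the z_c terms cancel.
Column 1: x×2.802 + (z_c − 0 − x)×3.244
Column 2: 1.03×0 + 2.59×2.906 + 19.2×2.685 + (z_c − 1.03 − 21.79)×3.244
The z_c×3.244 term appears on both sides and cancels. Collect the known terms of each column as K = Σ(ρt)_known − 3.244 × (depth of known layers): K_1 = 0 − 3.244×0 = 0; K_2 = 59.07854 − 3.244×(1.03 + 21.79) = −14.94954.
Balance: K_1 − x×(3.244 − 2.802) = K_2, so x = (K_1 − K_2)/(3.244 − 2.802) = 14.9495/0.442 = 33.8 km.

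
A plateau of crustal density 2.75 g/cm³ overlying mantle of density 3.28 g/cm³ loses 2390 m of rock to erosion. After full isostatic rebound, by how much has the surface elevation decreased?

386 m

Rebound u = e ρ_c/ρ_m = 2390 m × 2.75/3.28 = 2004 m.
Net surface drop = e − u = 2390 m − 2004 m = e (ρ_m − ρ_c)/ρ_m = 386 m.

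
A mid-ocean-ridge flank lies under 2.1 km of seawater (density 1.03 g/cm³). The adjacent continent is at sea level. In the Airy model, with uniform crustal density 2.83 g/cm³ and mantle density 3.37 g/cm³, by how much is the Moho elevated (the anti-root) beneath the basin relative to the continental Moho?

By Archimedes' principle applied to the lithosphere: replacing crust with seawater at the top is compensated by replacing crust with mantle at the base: d (ρ_c − ρ_w) = a (ρ_m − ρ_c).
a = d (ρ_c − ρ_w)/(ρ_m − ρ_c) = 2.1 km × 1.8/0.54 = 7 km.

7 km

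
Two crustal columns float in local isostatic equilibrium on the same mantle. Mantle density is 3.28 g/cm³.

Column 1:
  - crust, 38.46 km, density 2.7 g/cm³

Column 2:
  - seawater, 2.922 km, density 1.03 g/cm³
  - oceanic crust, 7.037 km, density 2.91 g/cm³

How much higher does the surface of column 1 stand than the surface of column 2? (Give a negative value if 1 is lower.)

4 km

For any compensation level in the mantle, the mantle terms cancel and isostasy reduces to e = (Σt_1 − Σt_2) − (Σ(ρt)_1 − Σ(ρt)_2) / ρ_m.
Σt_1 = 38.46 km; Σt_2 = 9.959 km; Σ(ρt)_1 = 103.842; Σ(ρt)_2 = 23.48733 (in km·g/cm³).
e = (38.46 − 9.959) − (103.842 − 23.48733) / 3.28 = 4 km.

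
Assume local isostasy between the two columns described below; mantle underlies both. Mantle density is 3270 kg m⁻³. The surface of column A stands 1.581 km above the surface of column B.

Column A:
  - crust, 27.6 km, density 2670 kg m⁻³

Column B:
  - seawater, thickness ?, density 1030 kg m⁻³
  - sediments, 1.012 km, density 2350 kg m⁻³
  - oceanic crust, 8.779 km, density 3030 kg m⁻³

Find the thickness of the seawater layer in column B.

Take the compensation level at the base of the deeper column (depth z_c below the surface of column A) and equate Σ ρ_i t_i down to z_c; mantle fills any gap and the z_c terms cancel.
Column A: 27.6×2670 + (z_c − 27.6)×3270
Column B: 1.581×0 + x×1030 + 1.012×2350 + 8.779×3030 + (z_c − 1.581 − 9.791 − x)×3270
The z_c×3270 term appears on both sides and cancels. Collect the known terms of each column as K = Σ(ρt)_known − 3270 × (depth of known layers): K_A = 73692 − 3270×27.6 = −16560; K_B = 28978.57 − 3270×(1.581 + 9.791) = −8207.87.
Balance: K_A = K_B − x×(3270 − 1030), so x = (K_B − K_A)/(3270 − 1030) = 8352.13/2240 = 3.73 km.

3.73 km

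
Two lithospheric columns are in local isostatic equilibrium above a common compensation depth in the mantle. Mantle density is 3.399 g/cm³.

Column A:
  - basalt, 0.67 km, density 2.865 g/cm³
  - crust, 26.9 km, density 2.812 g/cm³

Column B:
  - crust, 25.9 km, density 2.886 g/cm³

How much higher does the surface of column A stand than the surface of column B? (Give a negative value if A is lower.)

0.842 km

For any compensation level in the mantle, the mantle terms cancel and isostasy reduces to e = (Σt_A − Σt_B) − (Σ(ρt)_A − Σ(ρt)_B) / ρ_m.
Σt_A = 27.57 km; Σt_B = 25.9 km; Σ(ρt)_A = 77.56235; Σ(ρt)_B = 74.7474 (in km·g/cm³).
e = (27.57 − 25.9) − (77.56235 − 74.7474) / 3.399 = 0.842 km.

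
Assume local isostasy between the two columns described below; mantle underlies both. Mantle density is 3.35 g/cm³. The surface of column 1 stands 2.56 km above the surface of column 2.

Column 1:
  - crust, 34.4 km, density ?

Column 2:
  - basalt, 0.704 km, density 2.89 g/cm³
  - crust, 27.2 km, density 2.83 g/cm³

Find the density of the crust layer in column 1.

2.68 g/cm³

Take the compensation level at the base of the deeper column (depth z_c below the surface of column 1) and equate Σ ρ_i t_i down to z_c; mantle fills any gap and the z_c terms cancel.
Column 1: 34.4×ρ + (z_c − 34.4)×3.35
Column 2: 2.56×0 + 0.704×2.89 + 27.2×2.83 + (z_c − 2.56 − 27.904)×3.35
The z_c×3.35 term appears on both sides and cancels. Collect the known terms of each column as K = Σ(ρt)_known − 3.35 × (depth of known layers): K_1 = 0 − 3.35×34.4 = −115.24; K_2 = 79.01056 − 3.35×(2.56 + 27.904) = −23.04384.
Balance: K_1 + 34.4×ρ = K_2, so ρ = (K_2 − K_1)/34.4 = 92.1962/34.4 = 2.68 g/cm³.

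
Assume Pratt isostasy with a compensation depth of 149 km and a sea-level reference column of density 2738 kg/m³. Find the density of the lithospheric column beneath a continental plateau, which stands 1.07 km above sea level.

2720 kg/m³

Pratt balance: ρ_ref D = ρ (D + h).
ρ = ρ_ref D/(D + h) = 2738 × 149 km/(149 km + 1.07 km) = 2720 kg/m³.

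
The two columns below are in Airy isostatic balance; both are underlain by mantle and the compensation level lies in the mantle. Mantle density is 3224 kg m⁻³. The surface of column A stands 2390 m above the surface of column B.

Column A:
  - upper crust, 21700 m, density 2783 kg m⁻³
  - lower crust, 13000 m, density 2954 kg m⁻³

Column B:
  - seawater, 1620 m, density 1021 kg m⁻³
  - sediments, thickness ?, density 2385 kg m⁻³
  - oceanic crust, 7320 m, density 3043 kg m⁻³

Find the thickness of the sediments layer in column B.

573 m

Take the compensation level at the base of the deeper column (depth z_c below the surface of column A) and equate Σ ρ_i t_i down to z_c; mantle fills any gap and the z_c terms cancel.
Column A: 21700×2783 + 13000×2954 + (z_c − 34700)×3224
Column B: 2390×0 + 1620×1021 + x×2385 + 7320×3043 + (z_c − 2390 − 8940 − x)×3224
The z_c×3224 term appears on both sides and cancels. Collect the known terms of each column as K = Σ(ρt)_known − 3224 × (depth of known layers): K_A = 98793100 − 3224×34700 = −13079700; K_B = 23928780 − 3224×(2390 + 8940) = −12599140.
Balance: K_A = K_B − x×(3224 − 2385), so x = (K_B − K_A)/(3224 − 2385) = 480560/839 = 573 m.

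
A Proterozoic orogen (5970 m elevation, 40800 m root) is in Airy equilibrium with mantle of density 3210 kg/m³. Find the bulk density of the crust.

ρ_c h = (ρ_m − ρ_c) r → ρ_c (h + r) = ρ_m r → ρ_c = ρ_m r / (h + r).
ρ_c = 3210 × 40800 m / (5970 m + 40800 m) = 2800 kg/m³.

2800 kg/m³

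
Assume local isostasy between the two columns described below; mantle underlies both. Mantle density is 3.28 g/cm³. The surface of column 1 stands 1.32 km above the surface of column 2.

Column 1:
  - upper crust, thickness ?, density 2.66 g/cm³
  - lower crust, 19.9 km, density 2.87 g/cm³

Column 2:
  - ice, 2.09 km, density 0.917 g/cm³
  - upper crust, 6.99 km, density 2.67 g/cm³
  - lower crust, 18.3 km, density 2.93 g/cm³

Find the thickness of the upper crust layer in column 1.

19 km

Take the compensation level at the base of the deeper column (depth z_c below the surface of column 1) and equate Σ ρ_i t_i down to z_c; mantle fills any gap and the z_c terms cancel.
Column 1: x×2.66 + 19.9×2.87 + (z_c − 19.9 − x)×3.28
Column 2: 1.32×0 + 2.09×0.917 + 6.99×2.67 + 18.3×2.93 + (z_c − 1.32 − 27.38)×3.28
The z_c×3.28 term appears on both sides and cancels. Collect the known terms of each column as K = Σ(ρt)_known − 3.28 × (depth of known layers): K_1 = 57.113 − 3.28×19.9 = −8.159; K_2 = 74.19883 − 3.28×(1.32 + 27.38) = −19.93717.
Balance: K_1 − x×(3.28 − 2.66) = K_2, so x = (K_1 − K_2)/(3.28 − 2.66) = 11.7782/0.62 = 19 km.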